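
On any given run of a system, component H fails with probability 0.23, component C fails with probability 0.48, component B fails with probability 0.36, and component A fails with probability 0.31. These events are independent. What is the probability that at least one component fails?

0.82318336

P(none) = (1 − 0.23) × (1 − 0.48) × (1 − 0.36) × (1 − 0.31) = 0.77 × 0.52 × 0.64 × 0.69 = 0.17681664
P(at least one) = 1 − 0.17681664 = 0.82318336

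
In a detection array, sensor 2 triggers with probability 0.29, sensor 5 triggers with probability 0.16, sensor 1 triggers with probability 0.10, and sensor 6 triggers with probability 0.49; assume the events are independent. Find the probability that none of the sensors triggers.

0.2737476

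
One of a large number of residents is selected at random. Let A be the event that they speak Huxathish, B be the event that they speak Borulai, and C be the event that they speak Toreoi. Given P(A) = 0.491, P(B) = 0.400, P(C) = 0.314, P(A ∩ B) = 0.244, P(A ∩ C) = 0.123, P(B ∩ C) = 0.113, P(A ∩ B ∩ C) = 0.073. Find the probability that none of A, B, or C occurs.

Inclusion–exclusion gives
P(A ∪ B ∪ C) = 0.491 + 0.400 + 0.314 − 0.244 − 0.123 − 0.113 + 0.073 = 0.798
P(none) = 1 − 0.798 = 0.202

0.202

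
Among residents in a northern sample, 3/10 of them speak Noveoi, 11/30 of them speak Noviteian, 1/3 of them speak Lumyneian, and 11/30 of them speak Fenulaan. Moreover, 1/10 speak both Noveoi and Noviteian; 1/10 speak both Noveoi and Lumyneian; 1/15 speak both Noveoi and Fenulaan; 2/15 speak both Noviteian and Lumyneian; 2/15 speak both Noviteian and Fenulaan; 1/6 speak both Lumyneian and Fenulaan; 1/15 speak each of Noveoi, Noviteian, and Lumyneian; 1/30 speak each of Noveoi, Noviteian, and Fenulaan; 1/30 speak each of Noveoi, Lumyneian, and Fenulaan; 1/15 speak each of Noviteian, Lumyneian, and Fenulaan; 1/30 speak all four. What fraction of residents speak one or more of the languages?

5/6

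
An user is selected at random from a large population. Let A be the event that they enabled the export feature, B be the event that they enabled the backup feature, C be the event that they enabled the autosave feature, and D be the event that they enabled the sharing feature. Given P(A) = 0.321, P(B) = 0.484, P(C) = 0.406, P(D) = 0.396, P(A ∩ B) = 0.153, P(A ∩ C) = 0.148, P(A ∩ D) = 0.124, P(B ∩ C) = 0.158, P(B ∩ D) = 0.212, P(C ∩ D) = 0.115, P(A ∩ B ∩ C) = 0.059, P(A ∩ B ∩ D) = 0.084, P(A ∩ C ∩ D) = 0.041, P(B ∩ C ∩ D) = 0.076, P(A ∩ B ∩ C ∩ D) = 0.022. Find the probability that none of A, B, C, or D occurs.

0.065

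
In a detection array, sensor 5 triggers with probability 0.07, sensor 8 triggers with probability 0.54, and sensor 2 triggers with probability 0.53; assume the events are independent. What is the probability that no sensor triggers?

0.201066

Since the events are independent, P(none) is the product of the individual non-occurrence probabilities.
P(none) = (1 − 0.07) × (1 − 0.54) × (1 − 0.53) = 0.93 × 0.46 × 0.47 = 0.201066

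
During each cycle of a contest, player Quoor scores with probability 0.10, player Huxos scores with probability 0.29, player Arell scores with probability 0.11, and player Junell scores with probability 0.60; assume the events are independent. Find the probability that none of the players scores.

0.227484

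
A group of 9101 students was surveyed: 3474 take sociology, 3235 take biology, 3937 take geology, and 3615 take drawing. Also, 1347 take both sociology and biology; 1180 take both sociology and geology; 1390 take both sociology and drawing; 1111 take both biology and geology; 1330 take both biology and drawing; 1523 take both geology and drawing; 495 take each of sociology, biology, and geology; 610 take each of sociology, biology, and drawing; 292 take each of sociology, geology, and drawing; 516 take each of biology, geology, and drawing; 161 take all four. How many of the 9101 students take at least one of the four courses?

Inclusion–exclusion gives
N(≥1) = 3474 + 3235 + 3937 + 3615 − 1347 − 1180 − 1390 − 1111 − 1330 − 1523 + 495 + 610 + 292 + 516 − 161 = 8132

8132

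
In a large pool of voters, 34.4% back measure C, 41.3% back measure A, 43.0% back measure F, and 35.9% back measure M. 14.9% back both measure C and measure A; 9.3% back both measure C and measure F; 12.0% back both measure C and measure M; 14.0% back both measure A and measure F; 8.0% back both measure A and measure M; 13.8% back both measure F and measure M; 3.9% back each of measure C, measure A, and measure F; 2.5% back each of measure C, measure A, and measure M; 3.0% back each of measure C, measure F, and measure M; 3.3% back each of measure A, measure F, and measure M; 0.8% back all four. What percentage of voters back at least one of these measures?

94.5%

By inclusion–exclusion:
P(≥1) = 34.4 + 41.3 + 43.0 + 35.9 − 14.9 − 9.3 − 12.0 − 14.0 − 8.0 − 13.8 + 3.9 + 2.5 + 3.0 + 3.3 − 0.8 = 94.5%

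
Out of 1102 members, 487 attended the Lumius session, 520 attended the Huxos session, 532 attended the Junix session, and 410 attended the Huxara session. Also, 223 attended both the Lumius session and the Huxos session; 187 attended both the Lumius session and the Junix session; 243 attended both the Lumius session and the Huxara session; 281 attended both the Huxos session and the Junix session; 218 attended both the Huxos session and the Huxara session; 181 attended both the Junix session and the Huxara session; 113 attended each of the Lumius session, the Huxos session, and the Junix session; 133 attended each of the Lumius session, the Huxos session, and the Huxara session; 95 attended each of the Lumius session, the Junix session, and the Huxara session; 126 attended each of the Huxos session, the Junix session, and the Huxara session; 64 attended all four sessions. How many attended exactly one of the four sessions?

Using the inclusion–exclusion count for exactly one event:
|exactly one| = 487 + 520 + 532 + 410 − 2·223 − 2·187 − 2·243 − 2·281 − 2·218 − 2·181 + 3·113 + 3·133 + 3·95 + 3·126 − 4·64 = 428

428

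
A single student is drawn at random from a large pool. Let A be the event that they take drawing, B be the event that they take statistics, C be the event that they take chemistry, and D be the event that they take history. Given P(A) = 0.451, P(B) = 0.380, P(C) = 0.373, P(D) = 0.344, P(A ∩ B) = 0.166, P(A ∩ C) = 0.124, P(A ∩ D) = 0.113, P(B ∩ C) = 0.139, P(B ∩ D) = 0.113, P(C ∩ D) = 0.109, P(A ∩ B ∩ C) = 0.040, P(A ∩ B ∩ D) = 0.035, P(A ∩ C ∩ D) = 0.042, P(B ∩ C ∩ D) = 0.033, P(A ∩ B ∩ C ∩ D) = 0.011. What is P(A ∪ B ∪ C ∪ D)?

0.923

By inclusion–exclusion:
P(A ∪ B ∪ C ∪ D) = 0.451 + 0.380 + 0.373 + 0.344 − 0.166 − 0.124 − 0.113 − 0.139 − 0.113 − 0.109 + 0.040 + 0.035 + 0.042 + 0.033 − 0.011 = 0.923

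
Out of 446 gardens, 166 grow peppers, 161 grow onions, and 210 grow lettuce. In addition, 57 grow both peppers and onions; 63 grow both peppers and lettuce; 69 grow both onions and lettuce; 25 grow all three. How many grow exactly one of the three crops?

|exactly one| = 166 + 161 + 210 − 2·57 − 2·63 − 2·69 + 3·25 = 234

234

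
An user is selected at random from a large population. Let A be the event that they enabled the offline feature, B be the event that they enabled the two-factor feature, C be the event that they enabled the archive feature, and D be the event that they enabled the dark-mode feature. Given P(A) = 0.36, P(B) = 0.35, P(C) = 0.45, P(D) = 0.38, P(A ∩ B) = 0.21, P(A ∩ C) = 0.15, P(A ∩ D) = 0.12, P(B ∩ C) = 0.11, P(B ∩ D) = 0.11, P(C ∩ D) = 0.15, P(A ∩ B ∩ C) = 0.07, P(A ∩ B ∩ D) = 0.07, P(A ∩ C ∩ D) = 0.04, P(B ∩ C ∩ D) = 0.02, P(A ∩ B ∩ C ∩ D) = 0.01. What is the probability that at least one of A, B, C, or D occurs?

0.88

P(A ∪ B ∪ C ∪ D) = 0.36 + 0.35 + 0.45 + 0.38 − 0.21 − 0.15 − 0.12 − 0.11 − 0.11 − 0.15 + 0.07 + 0.07 + 0.04 + 0.02 − 0.01 = 0.88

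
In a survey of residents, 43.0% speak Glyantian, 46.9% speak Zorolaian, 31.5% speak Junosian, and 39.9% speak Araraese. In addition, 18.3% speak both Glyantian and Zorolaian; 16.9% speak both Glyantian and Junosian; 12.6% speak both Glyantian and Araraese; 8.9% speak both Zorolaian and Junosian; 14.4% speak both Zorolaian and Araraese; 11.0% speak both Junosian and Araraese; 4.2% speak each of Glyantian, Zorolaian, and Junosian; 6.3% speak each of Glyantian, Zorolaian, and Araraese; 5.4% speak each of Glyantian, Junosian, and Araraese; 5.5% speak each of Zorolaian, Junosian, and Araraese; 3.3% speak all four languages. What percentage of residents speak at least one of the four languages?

97.3%

Inclusion–exclusion gives
P(≥1) = 43.0 + 46.9 + 31.5 + 39.9 − 18.3 − 16.9 − 12.6 − 8.9 − 14.4 − 11.0 + 4.2 + 6.3 + 5.4 + 5.5 − 3.3 = 97.3%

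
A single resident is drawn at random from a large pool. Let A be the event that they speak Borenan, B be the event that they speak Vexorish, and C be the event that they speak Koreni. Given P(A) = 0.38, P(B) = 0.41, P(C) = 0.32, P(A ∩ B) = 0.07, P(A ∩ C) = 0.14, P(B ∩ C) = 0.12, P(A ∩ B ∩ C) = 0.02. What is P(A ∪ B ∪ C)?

P(A ∪ B ∪ C) = 0.38 + 0.41 + 0.32 − 0.07 − 0.14 − 0.12 + 0.02 = 0.80

0.80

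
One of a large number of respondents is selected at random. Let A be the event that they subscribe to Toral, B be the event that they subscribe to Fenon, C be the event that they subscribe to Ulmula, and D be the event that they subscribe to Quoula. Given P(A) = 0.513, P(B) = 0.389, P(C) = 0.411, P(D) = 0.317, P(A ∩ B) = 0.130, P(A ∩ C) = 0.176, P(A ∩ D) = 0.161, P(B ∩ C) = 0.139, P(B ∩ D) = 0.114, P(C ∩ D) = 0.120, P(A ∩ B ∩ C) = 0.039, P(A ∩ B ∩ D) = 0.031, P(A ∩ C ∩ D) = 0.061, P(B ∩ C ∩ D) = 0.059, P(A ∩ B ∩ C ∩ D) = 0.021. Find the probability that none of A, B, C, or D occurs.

Inclusion–exclusion gives
P(A ∪ B ∪ C ∪ D) = 0.513 + 0.389 + 0.411 + 0.317 − 0.130 − 0.176 − 0.161 − 0.139 − 0.114 − 0.120 + 0.039 + 0.031 + 0.061 + 0.059 − 0.021 = 0.959
P(none) = 1 − 0.959 = 0.041

0.041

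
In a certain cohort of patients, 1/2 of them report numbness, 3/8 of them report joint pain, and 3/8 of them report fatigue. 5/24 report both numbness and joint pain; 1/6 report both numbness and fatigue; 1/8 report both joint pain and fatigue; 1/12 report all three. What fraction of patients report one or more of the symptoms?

P(≥1) = 1/2 + 3/8 + 3/8 − 5/24 − 1/6 − 1/8 + 1/12 = 5/6

5/6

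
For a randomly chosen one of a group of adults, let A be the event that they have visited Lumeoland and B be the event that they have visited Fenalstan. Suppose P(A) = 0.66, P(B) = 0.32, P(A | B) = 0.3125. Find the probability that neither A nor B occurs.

0.12

P(A ∩ B) = P(B)·P(A|B) = 0.32 × 0.3125 = 0.10
P(A ∪ B) = 0.66 + 0.32 − 0.10 = 0.88
P(none) = 1 − 0.88 = 0.12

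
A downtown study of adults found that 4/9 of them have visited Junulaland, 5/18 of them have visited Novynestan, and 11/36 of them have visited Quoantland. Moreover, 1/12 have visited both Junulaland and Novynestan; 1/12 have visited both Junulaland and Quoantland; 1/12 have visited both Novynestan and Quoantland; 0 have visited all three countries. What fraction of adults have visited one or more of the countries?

P(at least one) = 4/9 + 5/18 + 11/36 − 1/12 − 1/12 − 1/12 + 0 = 7/9

7/9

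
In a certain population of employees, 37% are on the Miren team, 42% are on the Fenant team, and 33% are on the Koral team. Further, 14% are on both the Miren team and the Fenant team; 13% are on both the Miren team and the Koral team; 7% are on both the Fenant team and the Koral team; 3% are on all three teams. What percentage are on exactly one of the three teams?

53%

Using the inclusion–exclusion count for exactly one event:
P(exactly one) = 37 + 42 + 33 − 2·14 − 2·13 − 2·7 + 3·3 = 53%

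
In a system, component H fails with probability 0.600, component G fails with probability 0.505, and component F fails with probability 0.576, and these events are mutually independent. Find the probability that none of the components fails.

P(none) = (1 − 0.600) × (1 − 0.505) × (1 − 0.576) = 0.400 × 0.495 × 0.424 = 0.083952

0.083952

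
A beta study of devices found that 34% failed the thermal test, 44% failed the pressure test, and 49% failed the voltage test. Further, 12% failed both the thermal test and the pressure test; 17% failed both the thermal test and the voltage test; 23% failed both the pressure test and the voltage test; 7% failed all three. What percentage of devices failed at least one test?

Apply inclusion-exclusion:
P(union) = 34 + 44 + 49 − 12 − 17 − 23 + 7 = 82%

82%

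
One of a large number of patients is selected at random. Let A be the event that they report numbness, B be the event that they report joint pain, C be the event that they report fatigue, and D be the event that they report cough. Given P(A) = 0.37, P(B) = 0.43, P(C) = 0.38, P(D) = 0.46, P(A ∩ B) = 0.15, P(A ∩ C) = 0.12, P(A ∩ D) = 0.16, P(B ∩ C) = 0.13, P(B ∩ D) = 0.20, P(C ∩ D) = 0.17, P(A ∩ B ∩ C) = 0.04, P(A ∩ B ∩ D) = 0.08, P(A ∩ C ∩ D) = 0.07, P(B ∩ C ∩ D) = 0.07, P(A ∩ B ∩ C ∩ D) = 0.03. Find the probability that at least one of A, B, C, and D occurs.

0.94

Apply inclusion-exclusion:
P(A ∪ B ∪ C ∪ D) = 0.37 + 0.43 + 0.38 + 0.46 − 0.15 − 0.12 − 0.16 − 0.13 − 0.20 − 0.17 + 0.04 + 0.08 + 0.07 + 0.07 − 0.03 = 0.94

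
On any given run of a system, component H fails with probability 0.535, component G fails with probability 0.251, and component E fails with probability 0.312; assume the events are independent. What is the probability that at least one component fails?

0.76037992

Since the events are independent, P(none) is the product of the individual non-occurrence probabilities.
P(none) = (1 − 0.535) × (1 − 0.251) × (1 − 0.312) = 0.465 × 0.749 × 0.688 = 0.23962008
P(at least one) = 1 − 0.23962008 = 0.76037992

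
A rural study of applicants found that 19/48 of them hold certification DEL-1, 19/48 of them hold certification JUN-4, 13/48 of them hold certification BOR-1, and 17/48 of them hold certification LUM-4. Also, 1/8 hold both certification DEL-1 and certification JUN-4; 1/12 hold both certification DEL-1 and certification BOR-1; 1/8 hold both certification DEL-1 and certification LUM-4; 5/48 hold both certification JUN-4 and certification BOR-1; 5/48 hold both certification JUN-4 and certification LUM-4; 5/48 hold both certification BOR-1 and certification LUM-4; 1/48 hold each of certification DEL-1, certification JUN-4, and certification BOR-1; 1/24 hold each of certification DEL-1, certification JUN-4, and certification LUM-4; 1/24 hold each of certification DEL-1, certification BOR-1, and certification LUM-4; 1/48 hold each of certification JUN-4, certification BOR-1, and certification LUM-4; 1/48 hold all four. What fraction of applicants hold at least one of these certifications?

7/8

Apply inclusion-exclusion:
P(union) = 19/48 + 19/48 + 13/48 + 17/48 − 1/8 − 1/12 − 1/8 − 5/48 − 5/48 − 5/48 + 1/48 + 1/24 + 1/24 + 1/48 − 1/48 = 7/8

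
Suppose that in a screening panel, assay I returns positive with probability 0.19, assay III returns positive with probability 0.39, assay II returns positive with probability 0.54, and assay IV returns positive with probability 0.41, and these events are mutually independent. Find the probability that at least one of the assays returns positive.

0.86590126

P(none) = (1 − 0.19) × (1 − 0.39) × (1 − 0.54) × (1 − 0.41) = 0.81 × 0.61 × 0.46 × 0.59 = 0.13409874
P(at least one) = 1 − 0.13409874 = 0.86590126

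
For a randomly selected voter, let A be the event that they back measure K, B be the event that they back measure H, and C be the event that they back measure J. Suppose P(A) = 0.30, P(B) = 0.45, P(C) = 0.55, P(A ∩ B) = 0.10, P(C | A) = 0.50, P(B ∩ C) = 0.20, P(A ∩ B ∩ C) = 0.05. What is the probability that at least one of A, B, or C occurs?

P(A ∩ C) = P(A)·P(C|A) = 0.30 × 0.50 = 0.15
P(A ∪ B ∪ C) = 0.30 + 0.45 + 0.55 − 0.10 − 0.15 − 0.20 + 0.05 = 0.90

0.90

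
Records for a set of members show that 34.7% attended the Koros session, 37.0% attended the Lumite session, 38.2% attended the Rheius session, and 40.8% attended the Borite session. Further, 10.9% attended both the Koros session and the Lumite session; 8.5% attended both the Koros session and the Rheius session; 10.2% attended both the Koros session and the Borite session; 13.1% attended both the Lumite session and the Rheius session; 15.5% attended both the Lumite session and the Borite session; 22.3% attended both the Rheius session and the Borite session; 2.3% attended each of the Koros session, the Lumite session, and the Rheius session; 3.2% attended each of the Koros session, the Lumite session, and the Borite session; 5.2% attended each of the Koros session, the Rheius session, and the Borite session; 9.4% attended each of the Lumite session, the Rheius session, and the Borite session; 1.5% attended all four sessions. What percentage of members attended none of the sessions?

P(at least one) = 34.7 + 37.0 + 38.2 + 40.8 − 10.9 − 8.5 − 10.2 − 13.1 − 15.5 − 22.3 + 2.3 + 3.2 + 5.2 + 9.4 − 1.5 = 88.8%
P(none) = 100% − 88.8% = 11.2%

11.2%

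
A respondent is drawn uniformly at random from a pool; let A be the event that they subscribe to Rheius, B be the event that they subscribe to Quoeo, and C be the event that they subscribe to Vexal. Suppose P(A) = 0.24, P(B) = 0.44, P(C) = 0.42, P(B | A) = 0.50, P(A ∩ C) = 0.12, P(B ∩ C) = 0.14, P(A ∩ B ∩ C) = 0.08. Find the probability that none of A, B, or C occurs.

0.20

P(A ∩ B) = P(A)·P(B|A) = 0.24 × 0.50 = 0.12
By inclusion-exclusion,
P(A ∪ B ∪ C) = 0.24 + 0.44 + 0.42 − 0.12 − 0.12 − 0.14 + 0.08 = 0.80
P(none) = 1 − 0.80 = 0.20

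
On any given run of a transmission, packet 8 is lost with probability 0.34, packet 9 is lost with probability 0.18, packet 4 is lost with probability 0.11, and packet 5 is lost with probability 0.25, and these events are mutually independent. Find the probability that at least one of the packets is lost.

Independence gives P(none) = ∏(1 − pᵢ).
P(none) = (1 − 0.34) × (1 − 0.18) × (1 − 0.11) × (1 − 0.25) = 0.66 × 0.82 × 0.89 × 0.75 = 0.361251
P(at least one) = 1 − 0.361251 = 0.638749

0.638749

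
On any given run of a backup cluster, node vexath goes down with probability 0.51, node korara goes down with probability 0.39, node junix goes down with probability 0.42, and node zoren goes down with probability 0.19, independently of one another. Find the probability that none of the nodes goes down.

0.14042322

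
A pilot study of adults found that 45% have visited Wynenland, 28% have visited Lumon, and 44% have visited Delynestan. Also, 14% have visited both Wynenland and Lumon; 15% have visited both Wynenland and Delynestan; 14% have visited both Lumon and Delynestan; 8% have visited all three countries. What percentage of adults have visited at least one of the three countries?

82%

By inclusion-exclusion,
P(≥1) = 45 + 28 + 44 − 14 − 15 − 14 + 8 = 82%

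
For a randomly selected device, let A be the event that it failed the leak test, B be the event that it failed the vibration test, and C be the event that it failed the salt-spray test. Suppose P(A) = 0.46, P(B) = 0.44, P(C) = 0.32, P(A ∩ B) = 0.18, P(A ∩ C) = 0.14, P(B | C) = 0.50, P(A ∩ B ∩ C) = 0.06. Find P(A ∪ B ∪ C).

0.80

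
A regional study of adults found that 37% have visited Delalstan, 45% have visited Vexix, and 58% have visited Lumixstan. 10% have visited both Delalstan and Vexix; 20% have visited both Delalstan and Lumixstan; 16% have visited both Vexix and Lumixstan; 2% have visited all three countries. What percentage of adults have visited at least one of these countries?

96%

Inclusion–exclusion gives
P(≥1) = 37 + 45 + 58 − 10 − 20 − 16 + 2 = 96%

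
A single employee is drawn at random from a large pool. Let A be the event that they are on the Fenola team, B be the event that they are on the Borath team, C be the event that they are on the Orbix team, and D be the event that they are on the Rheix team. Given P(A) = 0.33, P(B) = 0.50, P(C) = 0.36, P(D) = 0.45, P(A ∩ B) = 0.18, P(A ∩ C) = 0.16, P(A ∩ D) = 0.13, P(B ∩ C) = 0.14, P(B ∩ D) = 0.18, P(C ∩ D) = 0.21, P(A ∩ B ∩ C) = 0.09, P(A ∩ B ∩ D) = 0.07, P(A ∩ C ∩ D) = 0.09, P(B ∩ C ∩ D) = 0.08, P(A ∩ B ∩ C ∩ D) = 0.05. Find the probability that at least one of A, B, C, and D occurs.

0.92

By inclusion-exclusion,
P(A ∪ B ∪ C ∪ D) = 0.33 + 0.50 + 0.36 + 0.45 − 0.18 − 0.16 − 0.13 − 0.14 − 0.18 − 0.21 + 0.09 + 0.07 + 0.09 + 0.08 − 0.05 = 0.92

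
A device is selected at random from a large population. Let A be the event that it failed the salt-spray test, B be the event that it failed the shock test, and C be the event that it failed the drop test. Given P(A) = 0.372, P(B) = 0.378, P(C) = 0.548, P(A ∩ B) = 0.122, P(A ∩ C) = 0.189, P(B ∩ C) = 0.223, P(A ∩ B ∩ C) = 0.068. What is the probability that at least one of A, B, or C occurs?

By inclusion-exclusion,
P(A ∪ B ∪ C) = 0.372 + 0.378 + 0.548 − 0.122 − 0.189 − 0.223 + 0.068 = 0.832

0.832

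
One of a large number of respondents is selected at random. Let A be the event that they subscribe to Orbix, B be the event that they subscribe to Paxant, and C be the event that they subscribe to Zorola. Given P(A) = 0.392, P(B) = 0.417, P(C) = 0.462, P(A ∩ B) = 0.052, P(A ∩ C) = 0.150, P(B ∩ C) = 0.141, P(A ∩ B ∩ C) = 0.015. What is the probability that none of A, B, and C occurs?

0.057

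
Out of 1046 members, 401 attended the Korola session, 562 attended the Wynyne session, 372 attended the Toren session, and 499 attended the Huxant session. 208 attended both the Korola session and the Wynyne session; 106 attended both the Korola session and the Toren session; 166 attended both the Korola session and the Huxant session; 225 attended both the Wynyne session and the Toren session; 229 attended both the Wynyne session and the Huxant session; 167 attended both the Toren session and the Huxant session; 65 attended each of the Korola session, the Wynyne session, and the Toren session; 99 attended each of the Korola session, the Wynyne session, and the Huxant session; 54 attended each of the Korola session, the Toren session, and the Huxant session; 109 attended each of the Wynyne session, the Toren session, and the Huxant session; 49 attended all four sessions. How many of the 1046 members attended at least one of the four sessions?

By inclusion–exclusion:
N(≥1) = 401 + 562 + 372 + 499 − 208 − 106 − 166 − 225 − 229 − 167 + 65 + 99 + 54 + 109 − 49 = 1011

1011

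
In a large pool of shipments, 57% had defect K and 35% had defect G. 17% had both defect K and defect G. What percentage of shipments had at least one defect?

Apply inclusion-exclusion:
P(union) = 57 + 35 − 17 = 75%

75%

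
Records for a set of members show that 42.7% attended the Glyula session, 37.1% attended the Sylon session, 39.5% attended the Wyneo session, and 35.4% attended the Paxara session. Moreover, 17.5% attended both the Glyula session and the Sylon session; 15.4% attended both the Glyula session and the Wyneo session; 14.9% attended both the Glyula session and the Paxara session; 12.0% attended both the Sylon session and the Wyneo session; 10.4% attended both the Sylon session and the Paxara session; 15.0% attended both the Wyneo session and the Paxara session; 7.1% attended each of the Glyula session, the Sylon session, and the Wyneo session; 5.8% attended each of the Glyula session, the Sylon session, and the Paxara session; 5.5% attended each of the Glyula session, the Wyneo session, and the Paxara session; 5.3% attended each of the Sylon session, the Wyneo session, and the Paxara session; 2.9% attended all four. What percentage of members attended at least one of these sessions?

90.3%

Apply inclusion-exclusion:
P(at least one) = 42.7 + 37.1 + 39.5 + 35.4 − 17.5 − 15.4 − 14.9 − 12.0 − 10.4 − 15.0 + 7.1 + 5.8 + 5.5 + 5.3 − 2.9 = 90.3%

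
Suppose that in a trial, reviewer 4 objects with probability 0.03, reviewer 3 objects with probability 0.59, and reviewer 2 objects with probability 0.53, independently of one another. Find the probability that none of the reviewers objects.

0.186919

P(none) = (1 − 0.03) × (1 − 0.59) × (1 − 0.53) = 0.97 × 0.41 × 0.47 = 0.186919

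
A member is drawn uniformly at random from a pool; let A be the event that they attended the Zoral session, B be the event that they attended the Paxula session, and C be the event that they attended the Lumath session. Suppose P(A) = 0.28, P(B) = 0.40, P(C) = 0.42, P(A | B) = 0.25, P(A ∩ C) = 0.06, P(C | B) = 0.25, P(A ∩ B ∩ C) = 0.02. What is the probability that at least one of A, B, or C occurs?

0.86

P(A ∩ B) = P(B)·P(A|B) = 0.40 × 0.25 = 0.10
P(B ∩ C) = P(B)·P(C|B) = 0.40 × 0.25 = 0.10
P(A ∪ B ∪ C) = 0.28 + 0.40 + 0.42 − 0.10 − 0.06 − 0.10 + 0.02 = 0.86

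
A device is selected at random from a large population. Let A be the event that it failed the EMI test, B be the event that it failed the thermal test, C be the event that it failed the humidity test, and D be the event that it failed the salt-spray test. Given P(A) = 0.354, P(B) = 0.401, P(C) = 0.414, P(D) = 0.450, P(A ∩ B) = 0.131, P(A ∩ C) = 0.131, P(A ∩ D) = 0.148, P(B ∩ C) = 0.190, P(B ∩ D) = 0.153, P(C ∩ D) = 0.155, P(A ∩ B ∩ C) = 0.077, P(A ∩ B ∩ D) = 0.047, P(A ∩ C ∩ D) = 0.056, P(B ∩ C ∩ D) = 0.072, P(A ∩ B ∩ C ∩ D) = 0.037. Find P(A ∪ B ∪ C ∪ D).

0.926

P(A ∪ B ∪ C ∪ D) = 0.354 + 0.401 + 0.414 + 0.450 − 0.131 − 0.131 − 0.148 − 0.190 − 0.153 − 0.155 + 0.077 + 0.047 + 0.056 + 0.072 − 0.037 = 0.926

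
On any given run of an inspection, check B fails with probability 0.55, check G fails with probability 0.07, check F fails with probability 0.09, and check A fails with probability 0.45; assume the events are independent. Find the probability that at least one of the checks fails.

0.79054075

Independence gives P(none) = ∏(1 − pᵢ).
P(none) = (1 − 0.55) × (1 − 0.07) × (1 − 0.09) × (1 − 0.45) = 0.45 × 0.93 × 0.91 × 0.55 = 0.20945925
P(at least one) = 1 − 0.20945925 = 0.79054075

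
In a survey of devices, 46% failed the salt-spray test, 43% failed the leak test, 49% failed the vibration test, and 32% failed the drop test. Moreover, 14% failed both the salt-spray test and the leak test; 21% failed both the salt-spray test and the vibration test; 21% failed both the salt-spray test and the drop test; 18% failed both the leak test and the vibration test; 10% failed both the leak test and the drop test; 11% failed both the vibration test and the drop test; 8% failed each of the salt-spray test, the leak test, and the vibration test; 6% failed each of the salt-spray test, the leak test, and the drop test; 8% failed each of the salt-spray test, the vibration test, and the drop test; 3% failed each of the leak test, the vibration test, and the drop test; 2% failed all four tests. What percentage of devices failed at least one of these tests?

P(at least one) = 46 + 43 + 49 + 32 − 14 − 21 − 21 − 18 − 10 − 11 + 8 + 6 + 8 + 3 − 2 = 98%

98%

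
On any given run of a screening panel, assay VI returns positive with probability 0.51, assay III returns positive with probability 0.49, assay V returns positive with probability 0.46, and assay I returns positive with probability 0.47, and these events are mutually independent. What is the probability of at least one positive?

Independence gives P(none) = ∏(1 − pᵢ).
P(none) = (1 − 0.51) × (1 − 0.49) × (1 − 0.46) × (1 − 0.47) = 0.49 × 0.51 × 0.54 × 0.53 = 0.07152138
P(at least one) = 1 − 0.07152138 = 0.92847862

0.92847862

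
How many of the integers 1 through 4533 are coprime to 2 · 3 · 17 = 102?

By inclusion–exclusion:
⌊4533/2⌋ + ⌊4533/3⌋ + ⌊4533/17⌋ − ⌊4533/6⌋ − ⌊4533/34⌋ − ⌊4533/51⌋ + ⌊4533/102⌋ = 2266 + 1511 + 266 − 755 − 133 − 88 + 44 = 3111
4533 − 3111 = 1422

1422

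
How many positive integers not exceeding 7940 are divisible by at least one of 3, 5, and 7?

By inclusion–exclusion:
2646 + 1588 + 1134 − 529 − 378 − 226 + 75 = 4310

4310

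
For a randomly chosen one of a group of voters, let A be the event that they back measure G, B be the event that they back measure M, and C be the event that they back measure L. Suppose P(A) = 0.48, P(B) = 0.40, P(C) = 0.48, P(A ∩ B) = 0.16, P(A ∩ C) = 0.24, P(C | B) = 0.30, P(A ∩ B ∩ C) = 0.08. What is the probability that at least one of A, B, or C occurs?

0.92

P(B ∩ C) = P(B)·P(C|B) = 0.40 × 0.30 = 0.12
By inclusion–exclusion:
P(A ∪ B ∪ C) = 0.48 + 0.40 + 0.48 − 0.16 − 0.24 − 0.12 + 0.08 = 0.92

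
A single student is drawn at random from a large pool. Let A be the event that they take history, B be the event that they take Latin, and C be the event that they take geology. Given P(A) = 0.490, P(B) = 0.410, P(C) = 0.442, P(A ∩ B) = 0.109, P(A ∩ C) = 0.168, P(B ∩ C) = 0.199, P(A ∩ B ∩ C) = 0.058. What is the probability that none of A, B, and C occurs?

0.076

Apply inclusion-exclusion:
P(A ∪ B ∪ C) = 0.490 + 0.410 + 0.442 − 0.109 − 0.168 − 0.199 + 0.058 = 0.924
P(none) = 1 − 0.924 = 0.076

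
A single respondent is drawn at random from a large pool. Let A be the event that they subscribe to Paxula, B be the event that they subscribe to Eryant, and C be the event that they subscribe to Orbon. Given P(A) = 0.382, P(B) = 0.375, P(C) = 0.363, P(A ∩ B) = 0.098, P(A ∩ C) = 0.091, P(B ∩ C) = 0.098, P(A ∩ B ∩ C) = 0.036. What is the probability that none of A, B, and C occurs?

P(A ∪ B ∪ C) = 0.382 + 0.375 + 0.363 − 0.098 − 0.091 − 0.098 + 0.036 = 0.869
P(none) = 1 − 0.869 = 0.131

0.131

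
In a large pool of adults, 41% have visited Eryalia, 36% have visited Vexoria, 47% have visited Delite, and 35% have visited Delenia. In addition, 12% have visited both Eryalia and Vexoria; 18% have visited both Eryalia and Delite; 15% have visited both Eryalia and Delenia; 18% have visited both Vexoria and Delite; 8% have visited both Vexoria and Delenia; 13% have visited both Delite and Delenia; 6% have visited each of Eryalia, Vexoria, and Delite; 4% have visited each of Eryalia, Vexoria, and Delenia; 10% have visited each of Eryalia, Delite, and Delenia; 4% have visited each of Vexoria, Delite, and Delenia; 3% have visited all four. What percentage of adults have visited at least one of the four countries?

P(≥1) = 41 + 36 + 47 + 35 − 12 − 18 − 15 − 18 − 8 − 13 + 6 + 4 + 10 + 4 − 3 = 96%

96%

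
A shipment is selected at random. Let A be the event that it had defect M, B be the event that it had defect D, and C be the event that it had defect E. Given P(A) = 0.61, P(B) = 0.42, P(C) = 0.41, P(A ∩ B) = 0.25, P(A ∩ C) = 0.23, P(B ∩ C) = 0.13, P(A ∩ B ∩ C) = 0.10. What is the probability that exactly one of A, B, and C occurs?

By inclusion–exclusion (exactly-one form):
P(exactly one) = 0.61 + 0.42 + 0.41 − 2·0.25 − 2·0.23 − 2·0.13 + 3·0.10 = 0.52

0.52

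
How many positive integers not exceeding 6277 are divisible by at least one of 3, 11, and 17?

2092 + 570 + 369 − 190 − 123 − 33 + 11 = 2696

2696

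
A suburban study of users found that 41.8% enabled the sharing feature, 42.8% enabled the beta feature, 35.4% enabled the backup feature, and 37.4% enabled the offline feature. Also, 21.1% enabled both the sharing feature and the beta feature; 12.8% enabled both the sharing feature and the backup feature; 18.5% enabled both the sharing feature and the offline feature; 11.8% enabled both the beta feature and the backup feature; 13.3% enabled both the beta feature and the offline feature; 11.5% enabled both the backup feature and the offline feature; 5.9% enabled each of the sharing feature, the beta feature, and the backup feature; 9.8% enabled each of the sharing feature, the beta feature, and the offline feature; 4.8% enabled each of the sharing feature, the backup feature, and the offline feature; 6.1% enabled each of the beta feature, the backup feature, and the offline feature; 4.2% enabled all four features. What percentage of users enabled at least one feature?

P(≥1) = 41.8 + 42.8 + 35.4 + 37.4 − 21.1 − 12.8 − 18.5 − 11.8 − 13.3 − 11.5 + 5.9 + 9.8 + 4.8 + 6.1 − 4.2 = 90.8%

90.8%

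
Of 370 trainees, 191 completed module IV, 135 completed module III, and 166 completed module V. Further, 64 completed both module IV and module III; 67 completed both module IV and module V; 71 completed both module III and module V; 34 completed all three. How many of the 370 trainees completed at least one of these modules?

324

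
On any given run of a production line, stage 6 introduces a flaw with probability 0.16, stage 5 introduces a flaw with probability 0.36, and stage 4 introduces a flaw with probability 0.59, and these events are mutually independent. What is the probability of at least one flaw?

P(none) = (1 − 0.16) × (1 − 0.36) × (1 − 0.59) = 0.84 × 0.64 × 0.41 = 0.220416
P(at least one) = 1 − 0.220416 = 0.779584

0.779584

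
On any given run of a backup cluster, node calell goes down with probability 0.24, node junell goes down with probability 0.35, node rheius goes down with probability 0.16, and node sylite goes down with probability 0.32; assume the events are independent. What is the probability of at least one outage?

0.7178272

P(none) = (1 − 0.24) × (1 − 0.35) × (1 − 0.16) × (1 − 0.32) = 0.76 × 0.65 × 0.84 × 0.68 = 0.2821728
P(at least one) = 1 − 0.2821728 = 0.7178272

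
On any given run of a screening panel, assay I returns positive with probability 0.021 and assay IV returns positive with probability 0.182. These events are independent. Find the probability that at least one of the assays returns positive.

Since the events are independent, P(none) is the product of the individual non-occurrence probabilities.
P(none) = (1 − 0.021) × (1 − 0.182) = 0.979 × 0.818 = 0.800822
P(at least one) = 1 − 0.800822 = 0.199178

0.199178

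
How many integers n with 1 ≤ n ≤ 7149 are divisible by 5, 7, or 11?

2692

⌊7149/5⌋ + ⌊7149/7⌋ + ⌊7149/11⌋ − ⌊7149/35⌋ − ⌊7149/55⌋ − ⌊7149/77⌋ + ⌊7149/385⌋ = 1429 + 1021 + 649 − 204 − 129 − 92 + 18 = 2692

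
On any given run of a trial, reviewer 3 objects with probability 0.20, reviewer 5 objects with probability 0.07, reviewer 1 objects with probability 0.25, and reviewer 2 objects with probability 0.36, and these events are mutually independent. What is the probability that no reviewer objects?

0.35712

Since the events are independent, P(none) is the product of the individual non-occurrence probabilities.
P(none) = (1 − 0.20) × (1 − 0.07) × (1 − 0.25) × (1 − 0.36) = 0.80 × 0.93 × 0.75 × 0.64 = 0.35712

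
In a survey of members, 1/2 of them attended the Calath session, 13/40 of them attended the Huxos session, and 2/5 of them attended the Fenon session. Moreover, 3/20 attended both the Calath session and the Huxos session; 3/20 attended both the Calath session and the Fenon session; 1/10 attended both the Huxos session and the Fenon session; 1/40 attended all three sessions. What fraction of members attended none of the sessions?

3/20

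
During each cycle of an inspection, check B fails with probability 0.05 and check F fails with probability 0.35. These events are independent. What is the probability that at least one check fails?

0.3825

P(none) = (1 − 0.05) × (1 − 0.35) = 0.95 × 0.65 = 0.6175
P(at least one) = 1 − 0.6175 = 0.3825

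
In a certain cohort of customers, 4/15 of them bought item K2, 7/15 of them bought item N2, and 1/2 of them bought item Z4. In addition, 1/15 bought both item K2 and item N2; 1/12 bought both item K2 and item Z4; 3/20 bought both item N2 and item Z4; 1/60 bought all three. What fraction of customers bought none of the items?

1/20

Using inclusion–exclusion:
P(at least one) = 4/15 + 7/15 + 1/2 − 1/15 − 1/12 − 3/20 + 1/60 = 19/20
P(none) = 1 − 19/20 = 1/20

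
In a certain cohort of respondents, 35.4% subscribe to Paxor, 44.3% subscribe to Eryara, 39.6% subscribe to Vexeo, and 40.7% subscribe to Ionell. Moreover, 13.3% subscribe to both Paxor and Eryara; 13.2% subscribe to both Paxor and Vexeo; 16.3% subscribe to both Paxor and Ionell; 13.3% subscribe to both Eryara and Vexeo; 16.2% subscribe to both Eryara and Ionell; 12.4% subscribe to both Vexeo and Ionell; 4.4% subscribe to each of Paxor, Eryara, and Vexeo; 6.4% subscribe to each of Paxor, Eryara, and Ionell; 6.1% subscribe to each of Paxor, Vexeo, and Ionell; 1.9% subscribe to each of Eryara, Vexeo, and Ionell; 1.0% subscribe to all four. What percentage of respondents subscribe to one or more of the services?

93.1%

P(≥1) = 35.4 + 44.3 + 39.6 + 40.7 − 13.3 − 13.2 − 16.3 − 13.3 − 16.2 − 12.4 + 4.4 + 6.4 + 6.1 + 1.9 − 1.0 = 93.1%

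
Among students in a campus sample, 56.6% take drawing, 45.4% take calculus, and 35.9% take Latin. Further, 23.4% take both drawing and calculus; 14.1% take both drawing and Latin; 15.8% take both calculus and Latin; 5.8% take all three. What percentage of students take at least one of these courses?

Using inclusion–exclusion:
P(≥1) = 56.6 + 45.4 + 35.9 − 23.4 − 14.1 − 15.8 + 5.8 = 90.4%

90.4%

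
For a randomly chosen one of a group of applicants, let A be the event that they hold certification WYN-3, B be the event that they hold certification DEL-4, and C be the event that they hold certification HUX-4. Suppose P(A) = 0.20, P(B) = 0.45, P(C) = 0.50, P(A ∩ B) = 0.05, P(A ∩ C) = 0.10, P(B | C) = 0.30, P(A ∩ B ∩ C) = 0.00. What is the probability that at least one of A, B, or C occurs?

P(B ∩ C) = P(C)·P(B|C) = 0.50 × 0.30 = 0.15
By inclusion-exclusion,
P(A ∪ B ∪ C) = 0.20 + 0.45 + 0.50 − 0.05 − 0.10 − 0.15 + 0.00 = 0.85

0.85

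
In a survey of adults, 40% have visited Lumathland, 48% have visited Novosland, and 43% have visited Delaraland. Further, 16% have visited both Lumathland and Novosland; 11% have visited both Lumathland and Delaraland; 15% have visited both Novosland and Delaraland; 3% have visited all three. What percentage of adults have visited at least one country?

92%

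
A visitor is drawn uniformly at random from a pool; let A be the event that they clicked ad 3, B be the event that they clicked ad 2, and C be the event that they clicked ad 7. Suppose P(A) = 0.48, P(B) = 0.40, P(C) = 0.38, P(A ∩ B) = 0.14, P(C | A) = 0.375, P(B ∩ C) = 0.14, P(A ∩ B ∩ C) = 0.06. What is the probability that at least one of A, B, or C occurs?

0.86

P(A ∩ C) = P(A)·P(C|A) = 0.48 × 0.375 = 0.18
P(A ∪ B ∪ C) = 0.48 + 0.40 + 0.38 − 0.14 − 0.18 − 0.14 + 0.06 = 0.86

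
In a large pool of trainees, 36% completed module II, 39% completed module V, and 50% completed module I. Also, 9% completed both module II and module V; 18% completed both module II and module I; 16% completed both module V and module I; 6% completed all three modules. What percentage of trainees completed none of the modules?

12%

By inclusion-exclusion,
P(≥1) = 36 + 39 + 50 − 9 − 18 − 16 + 6 = 88%
P(none) = 100% − 88% = 12%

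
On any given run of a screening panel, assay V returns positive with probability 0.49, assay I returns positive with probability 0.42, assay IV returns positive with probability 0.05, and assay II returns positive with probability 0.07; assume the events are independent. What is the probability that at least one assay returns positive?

0.7386607

Since the events are independent, P(none) is the product of the individual non-occurrence probabilities.
P(none) = (1 − 0.49) × (1 − 0.42) × (1 − 0.05) × (1 − 0.07) = 0.51 × 0.58 × 0.95 × 0.93 = 0.2613393
P(at least one) = 1 − 0.2613393 = 0.7386607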